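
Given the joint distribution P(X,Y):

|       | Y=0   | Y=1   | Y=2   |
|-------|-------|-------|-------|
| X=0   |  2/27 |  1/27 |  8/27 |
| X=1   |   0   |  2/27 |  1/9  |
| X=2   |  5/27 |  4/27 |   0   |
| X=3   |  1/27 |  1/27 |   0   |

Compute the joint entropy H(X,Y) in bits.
2.8155 bits

H(X,Y) = -Σ_{x,y} P(x,y) log₂ P(x,y). Per-cell terms -P(x,y)·log₂P(x,y):
  X=0: 0.27814, 0.17611, 0.51997
  X=1: 0.00000, 0.27814, 0.35221
  X=2: 0.45055, 0.40813, 0.00000
  X=3: 0.17611, 0.17611, 0.00000
  (cells with P = 0 contribute 0)
Sum of the 12 terms: H(X,Y) = 2.8155 bits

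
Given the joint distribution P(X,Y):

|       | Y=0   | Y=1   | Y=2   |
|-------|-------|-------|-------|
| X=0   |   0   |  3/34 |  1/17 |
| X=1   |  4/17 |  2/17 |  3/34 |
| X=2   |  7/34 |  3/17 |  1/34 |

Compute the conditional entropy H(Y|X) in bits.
1.3190 bits

H(Y|X) = H(X,Y) - H(X)

H(X,Y) = -Σ_{x,y} P(x,y) log₂ P(x,y). Per-cell terms -P(x,y)·log₂P(x,y):
  X=0: 0.00000, 0.30904, 0.24044
  X=1: 0.49117, 0.36323, 0.30904
  X=2: 0.46943, 0.44162, 0.14963
  (cells with P = 0 contribute 0)
Sum of the 9 terms: H(X,Y) = 2.7736 bits

Marginal of X (row sums):
  P(X=0) = 0 + 3/34 + 1/17 = 5/34
  P(X=1) = 4/17 + 2/17 + 3/34 = 15/34
  P(X=2) = 7/34 + 3/17 + 1/34 = 7/17
H(X) = -[(5/34)·log₂(5/34) + (15/34)·log₂(15/34) + (7/17)·log₂(7/17)]
  = 0.40670 + 0.52084 + 0.52710 = 1.4546 bits

H(Y|X) = H(X,Y) - H(X) = 2.7736 - 1.4546 = 1.3190 bits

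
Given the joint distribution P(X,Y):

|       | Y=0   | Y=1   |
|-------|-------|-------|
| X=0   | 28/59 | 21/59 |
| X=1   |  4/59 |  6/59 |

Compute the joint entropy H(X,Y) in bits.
1.6393 bits

H(X,Y) = -Σ_{x,y} P(x,y) log₂ P(x,y). Per-cell terms -P(x,y)·log₂P(x,y):
  X=0: 0.510306, 0.530455
  X=1: 0.263230, 0.335357
Sum of the 4 terms: H(X,Y) = 1.6393 bits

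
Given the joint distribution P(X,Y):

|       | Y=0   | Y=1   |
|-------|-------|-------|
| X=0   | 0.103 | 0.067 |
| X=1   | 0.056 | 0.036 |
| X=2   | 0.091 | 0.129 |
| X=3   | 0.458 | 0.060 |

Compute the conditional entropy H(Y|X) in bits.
0.7365 bits

H(Y|X) = H(X,Y) - H(X)

H(X,Y) = -Σ_{x,y} P(x,y) log₂ P(x,y). Per-cell terms -P(x,y)·log₂P(x,y):
  X=0: 0.33777, 0.26128
  X=1: 0.23287, 0.17265
  X=2: 0.31468, 0.38114
  X=3: 0.51597, 0.24353
Sum of the 8 terms: H(X,Y) = 2.4599 bits

Marginal of X (row sums):
  P(X=0) = 0.103 + 0.067 = 0.170
  P(X=1) = 0.056 + 0.036 = 0.092
  P(X=2) = 0.091 + 0.129 = 0.220
  P(X=3) = 0.458 + 0.060 = 0.518
H(X) = -[0.170·log₂(0.170) + 0.092·log₂(0.092) + 0.220·log₂(0.220) + 0.518·log₂(0.518)]
  = 0.43459 + 0.31668 + 0.48057 + 0.49157 = 1.7234 bits

H(Y|X) = H(X,Y) - H(X) = 2.4599 - 1.7234 = 0.7365 bits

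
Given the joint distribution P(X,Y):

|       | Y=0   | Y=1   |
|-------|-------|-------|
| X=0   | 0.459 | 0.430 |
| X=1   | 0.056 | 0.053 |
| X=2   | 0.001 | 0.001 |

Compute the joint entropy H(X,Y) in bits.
1.5166 bits

H(X,Y) = -Σ_{x,y} P(x,y) log₂ P(x,y). Per-cell terms -P(x,y)·log₂P(x,y):
  X=0: 0.51566, 0.52356
  X=1: 0.23287, 0.22461
  X=2: 0.00997, 0.00997
Sum of the 6 terms: H(X,Y) = 1.5166 bits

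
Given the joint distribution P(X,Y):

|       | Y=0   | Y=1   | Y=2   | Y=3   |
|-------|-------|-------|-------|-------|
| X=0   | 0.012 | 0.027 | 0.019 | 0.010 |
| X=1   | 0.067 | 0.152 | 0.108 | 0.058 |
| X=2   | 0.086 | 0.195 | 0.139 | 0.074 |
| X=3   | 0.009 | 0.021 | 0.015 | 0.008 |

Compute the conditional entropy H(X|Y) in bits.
1.5211 bits

H(X|Y) = H(X,Y) - H(Y)

H(X,Y) = -Σ_{x,y} P(x,y) log₂ P(x,y). Per-cell terms -P(x,y)·log₂P(x,y):
  X=0: 0.076570, 0.140694, 0.108639, 0.066439
  X=1: 0.261280, 0.413114, 0.346777, 0.238253
  X=2: 0.304399, 0.459899, 0.395711, 0.277968
  X=3: 0.061163, 0.117043, 0.090883, 0.055726
Sum of the 16 terms: H(X,Y) = 3.41456 bits

Marginal of Y (column sums):
  P(Y=0) = 0.012 + 0.067 + 0.086 + 0.009 = 0.174
  P(Y=1) = 0.027 + 0.152 + 0.195 + 0.021 = 0.395
  P(Y=2) = 0.019 + 0.108 + 0.139 + 0.015 = 0.281
  P(Y=3) = 0.010 + 0.058 + 0.074 + 0.008 = 0.150
H(Y) = -[0.174·log₂(0.174) + 0.395·log₂(0.395) + 0.281·log₂(0.281) + 0.150·log₂(0.150)]
  = 0.438974 + 0.529330 + 0.514612 + 0.410545 = 1.89346 bits

H(X|Y) = H(X,Y) - H(Y) = 3.41456 - 1.89346 = 1.5211 bits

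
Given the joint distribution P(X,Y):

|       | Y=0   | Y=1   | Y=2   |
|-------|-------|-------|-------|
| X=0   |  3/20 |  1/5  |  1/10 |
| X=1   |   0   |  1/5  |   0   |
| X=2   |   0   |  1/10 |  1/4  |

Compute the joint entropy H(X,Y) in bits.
2.5037 bits

H(X,Y) = -Σ_{x,y} P(x,y) log₂ P(x,y). Per-cell terms -P(x,y)·log₂P(x,y):
  X=0: 0.4105, 0.4644, 0.3322
  X=1: 0.0000, 0.4644, 0.0000
  X=2: 0.0000, 0.3322, 0.5000
  (cells with P = 0 contribute 0)
Sum of the 9 terms: H(X,Y) = 2.5037 bits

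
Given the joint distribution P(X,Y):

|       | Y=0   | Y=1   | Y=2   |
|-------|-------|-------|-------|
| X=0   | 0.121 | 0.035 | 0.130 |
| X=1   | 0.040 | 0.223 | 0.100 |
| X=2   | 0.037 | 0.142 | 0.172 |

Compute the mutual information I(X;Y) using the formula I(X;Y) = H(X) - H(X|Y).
0.1633 bits

I(X;Y) = H(X) - H(X|Y)

Marginal of X (row sums):
  P(X=0) = 0.121 + 0.035 + 0.130 = 0.286
  P(X=1) = 0.040 + 0.223 + 0.100 = 0.363
  P(X=2) = 0.037 + 0.142 + 0.172 = 0.351
H(X) = -[0.286·log₂(0.286) + 0.363·log₂(0.363) + 0.351·log₂(0.351)]
  = 0.5165 + 0.5307 + 0.5302 = 1.5774 bits

Marginal of Y (column sums):
  P(Y=0) = 0.121 + 0.040 + 0.037 = 0.198
  P(Y=1) = 0.035 + 0.223 + 0.142 = 0.400
  P(Y=2) = 0.130 + 0.100 + 0.172 = 0.402
H(X|Y) = Σ_y P(y)·H(X|Y=y):
  Y=0: P(Y=0) = 0.198, P(X|Y=0) = (11/18, 20/99, 37/198) → H(X|Y=0) = 1.3525
  Y=1: P(Y=1) = 0.400, P(X|Y=1) = (7/80, 223/400, 71/200) → H(X|Y=1) = 1.3079
  Y=2: P(Y=2) = 0.402, P(X|Y=2) = (65/201, 50/201, 86/201) → H(X|Y=2) = 1.5500
H(X|Y) = 0.198·1.3525 + 0.400·1.3079 + 0.402·1.5500 = 1.4141 bits

I(X;Y) = H(X) - H(X|Y) = 1.5774 - 1.4141 = 0.1633 bits

Cross-check via I(X;Y) = H(X) + H(Y) - H(X,Y): computing H(Y) from the column sums and H(X,Y) from the 9 cells in the same way gives H(Y) = 1.5199 bits and H(X,Y) = 2.9340 bits, so
I(X;Y) = 1.5774 + 1.5199 - 2.9340 = 0.1633 bits ✓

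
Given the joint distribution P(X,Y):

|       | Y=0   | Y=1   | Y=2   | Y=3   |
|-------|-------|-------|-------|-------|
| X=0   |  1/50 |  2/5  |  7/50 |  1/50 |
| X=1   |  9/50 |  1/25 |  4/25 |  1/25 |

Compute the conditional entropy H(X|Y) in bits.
0.6413 bits

H(X|Y) = H(X,Y) - H(Y)

H(X,Y) = -Σ_{x,y} P(x,y) log₂ P(x,y). Per-cell terms -P(x,y)·log₂P(x,y):
  X=0: 0.11288, 0.52877, 0.39711, 0.11288
  X=1: 0.44531, 0.18575, 0.42302, 0.18575
Sum of the 8 terms: H(X,Y) = 2.3915 bits

Marginal of Y (column sums):
  P(Y=0) = 1/50 + 9/50 = 1/5
  P(Y=1) = 2/5 + 1/25 = 11/25
  P(Y=2) = 7/50 + 4/25 = 3/10
  P(Y=3) = 1/50 + 1/25 = 3/50
H(Y) = -[(1/5)·log₂(1/5) + (11/25)·log₂(11/25) + (3/10)·log₂(3/10) + (3/50)·log₂(3/50)]
  = 0.46439 + 0.52115 + 0.52109 + 0.24353 = 1.7502 bits

H(X|Y) = H(X,Y) - H(Y) = 2.3915 - 1.7502 = 0.6413 bits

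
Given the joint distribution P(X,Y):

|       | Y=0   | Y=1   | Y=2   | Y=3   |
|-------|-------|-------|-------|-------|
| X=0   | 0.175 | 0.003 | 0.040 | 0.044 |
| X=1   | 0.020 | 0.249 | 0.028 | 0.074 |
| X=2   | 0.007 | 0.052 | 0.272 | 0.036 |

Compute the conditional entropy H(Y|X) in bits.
1.2717 bits

H(Y|X) = H(X,Y) - H(X)

H(X,Y) = -Σ_{x,y} P(x,y) log₂ P(x,y). Per-cell terms -P(x,y)·log₂P(x,y):
  X=0: 0.44005, 0.02514, 0.18575, 0.19828
  X=1: 0.11288, 0.49944, 0.14444, 0.27797
  X=2: 0.05011, 0.22180, 0.51090, 0.17265
Sum of the 12 terms: H(X,Y) = 2.8394 bits

Marginal of X (row sums):
  P(X=0) = 0.175 + 0.003 + 0.040 + 0.044 = 0.262
  P(X=1) = 0.020 + 0.249 + 0.028 + 0.074 = 0.371
  P(X=2) = 0.007 + 0.052 + 0.272 + 0.036 = 0.367
H(X) = -[0.262·log₂(0.262) + 0.371·log₂(0.371) + 0.367·log₂(0.367)]
  = 0.50628 + 0.53072 + 0.53074 = 1.5677 bits

H(Y|X) = H(X,Y) - H(X) = 2.8394 - 1.5677 = 1.2717 bits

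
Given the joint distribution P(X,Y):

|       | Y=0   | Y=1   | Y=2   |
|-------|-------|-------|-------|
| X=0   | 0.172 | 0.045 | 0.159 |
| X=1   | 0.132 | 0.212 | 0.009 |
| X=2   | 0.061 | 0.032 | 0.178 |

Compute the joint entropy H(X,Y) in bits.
2.8294 bits

H(X,Y) = -Σ_{x,y} P(x,y) log₂ P(x,y). Per-cell terms -P(x,y)·log₂P(x,y):
  X=0: 0.43680, 0.20133, 0.42181
  X=1: 0.38562, 0.47443, 0.06116
  X=2: 0.24614, 0.15891, 0.44323
Sum of the 9 terms: H(X,Y) = 2.8294 bits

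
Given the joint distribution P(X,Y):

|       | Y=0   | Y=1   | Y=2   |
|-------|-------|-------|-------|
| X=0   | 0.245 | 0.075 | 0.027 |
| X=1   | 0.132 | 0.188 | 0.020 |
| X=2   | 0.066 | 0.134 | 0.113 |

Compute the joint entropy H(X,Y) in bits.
2.8727 bits

H(X,Y) = -Σ_{x,y} P(x,y) log₂ P(x,y). Per-cell terms -P(x,y)·log₂P(x,y):
  X=0: 0.49714, 0.28027, 0.14069
  X=1: 0.38562, 0.45330, 0.11288
  X=2: 0.25881, 0.38856, 0.35545
Sum of the 9 terms: H(X,Y) = 2.8727 bits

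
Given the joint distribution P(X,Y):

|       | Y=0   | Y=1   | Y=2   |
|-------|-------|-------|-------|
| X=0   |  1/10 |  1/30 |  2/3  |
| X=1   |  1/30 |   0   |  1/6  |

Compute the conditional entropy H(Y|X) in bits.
0.7582 bits

H(Y|X) = H(X,Y) - H(X)

H(X,Y) = -Σ_{x,y} P(x,y) log₂ P(x,y). Per-cell terms -P(x,y)·log₂P(x,y):
  X=0: 0.33219, 0.16356, 0.38998
  X=1: 0.16356, 0.00000, 0.43083
  (cells with P = 0 contribute 0)
Sum of the 6 terms: H(X,Y) = 1.4801 bits

Marginal of X (row sums):
  P(X=0) = 1/10 + 1/30 + 2/3 = 4/5
  P(X=1) = 1/30 + 0 + 1/6 = 1/5
H(X) = -[(4/5)·log₂(4/5) + (1/5)·log₂(1/5)]
  = 0.25754 + 0.46439 = 0.7219 bits

H(Y|X) = H(X,Y) - H(X) = 1.4801 - 0.7219 = 0.7582 bits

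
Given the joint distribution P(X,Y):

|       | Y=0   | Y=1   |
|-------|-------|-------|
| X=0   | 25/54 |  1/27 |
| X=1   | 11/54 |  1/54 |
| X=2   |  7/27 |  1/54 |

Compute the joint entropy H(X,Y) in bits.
1.8761 bits

H(X,Y) = -Σ_{x,y} P(x,y) log₂ P(x,y). Per-cell terms -P(x,y)·log₂P(x,y):
  X=0: 0.51437, 0.17611
  X=1: 0.46759, 0.10657
  X=2: 0.50492, 0.10657
Sum of the 6 terms: H(X,Y) = 1.8761 bits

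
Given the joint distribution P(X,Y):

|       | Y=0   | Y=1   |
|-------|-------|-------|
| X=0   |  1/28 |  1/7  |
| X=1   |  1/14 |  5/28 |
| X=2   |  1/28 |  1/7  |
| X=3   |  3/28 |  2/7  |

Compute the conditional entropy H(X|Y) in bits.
1.9116 bits

H(X|Y) = H(X,Y) - H(Y)

H(X,Y) = -Σ_{x,y} P(x,y) log₂ P(x,y). Per-cell terms -P(x,y)·log₂P(x,y):
  X=0: 0.17169, 0.40105
  X=1: 0.27195, 0.44383
  X=2: 0.17169, 0.40105
  X=3: 0.34526, 0.51639
Sum of the 8 terms: H(X,Y) = 2.7229 bits

Marginal of Y (column sums):
  P(Y=0) = 1/28 + 1/14 + 1/28 + 3/28 = 1/4
  P(Y=1) = 1/7 + 5/28 + 1/7 + 2/7 = 3/4
H(Y) = -[(1/4)·log₂(1/4) + (3/4)·log₂(3/4)]
  = 0.50000 + 0.31128 = 0.8113 bits

H(X|Y) = H(X,Y) - H(Y) = 2.7229 - 0.8113 = 1.9116 bits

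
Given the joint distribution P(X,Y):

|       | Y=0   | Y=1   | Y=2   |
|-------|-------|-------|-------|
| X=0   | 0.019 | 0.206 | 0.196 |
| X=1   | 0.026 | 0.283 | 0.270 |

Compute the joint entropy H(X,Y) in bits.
2.2013 bits

H(X,Y) = -Σ_{x,y} P(x,y) log₂ P(x,y). Per-cell terms -P(x,y)·log₂P(x,y):
  X=0: 0.10864, 0.46953, 0.46081
  X=1: 0.13690, 0.51538, 0.51002
Sum of the 6 terms: H(X,Y) = 2.2013 bits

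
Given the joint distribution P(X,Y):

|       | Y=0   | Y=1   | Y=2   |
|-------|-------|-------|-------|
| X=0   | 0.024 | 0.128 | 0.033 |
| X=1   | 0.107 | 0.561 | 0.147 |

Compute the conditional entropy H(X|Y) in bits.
0.6909 bits

H(X|Y) = H(X,Y) - H(Y)

H(X,Y) = -Σ_{x,y} P(x,y) log₂ P(x,y). Per-cell terms -P(x,y)·log₂P(x,y):
  X=0: 0.12914, 0.37962, 0.16241
  X=1: 0.34500, 0.46783, 0.40662
Sum of the 6 terms: H(X,Y) = 1.8906 bits

Marginal of Y (column sums):
  P(Y=0) = 0.024 + 0.107 = 0.131
  P(Y=1) = 0.128 + 0.561 = 0.689
  P(Y=2) = 0.033 + 0.147 = 0.180
H(Y) = -[0.131·log₂(0.131) + 0.689·log₂(0.689) + 0.180·log₂(0.180)]
  = 0.38414 + 0.37029 + 0.44531 = 1.1997 bits

H(X|Y) = H(X,Y) - H(Y) = 1.8906 - 1.1997 = 0.6909 bits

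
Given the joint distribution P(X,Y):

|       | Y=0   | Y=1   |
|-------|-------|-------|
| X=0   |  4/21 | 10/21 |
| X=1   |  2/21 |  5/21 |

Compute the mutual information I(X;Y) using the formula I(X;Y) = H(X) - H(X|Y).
0.0000 bits

I(X;Y) = H(X) - H(X|Y)

Marginal of X (row sums):
  P(X=0) = 4/21 + 10/21 = 2/3
  P(X=1) = 2/21 + 5/21 = 1/3
H(X) = -[(2/3)·log₂(2/3) + (1/3)·log₂(1/3)]
  = 0.3900 + 0.5283 = 0.9183 bits

Marginal of Y (column sums):
  P(Y=0) = 4/21 + 2/21 = 2/7
  P(Y=1) = 10/21 + 5/21 = 5/7
H(X|Y) = Σ_y P(y)·H(X|Y=y):
  Y=0: P(Y=0) = 2/7, P(X|Y=0) = (2/3, 1/3) → H(X|Y=0) = 0.9183
  Y=1: P(Y=1) = 5/7, P(X|Y=1) = (2/3, 1/3) → H(X|Y=1) = 0.9183
H(X|Y) = (2/7)·0.9183 + (5/7)·0.9183 = 0.9183 bits

I(X;Y) = H(X) - H(X|Y) = 0.9183 - 0.9183 = 0.0000 bits

Cross-check via I(X;Y) = H(X) + H(Y) - H(X,Y): computing H(Y) from the column sums and H(X,Y) from the 4 cells in the same way gives H(Y) = 0.8631 bits and H(X,Y) = 1.7814 bits, so
I(X;Y) = 0.9183 + 0.8631 - 1.7814 = 0.0000 bits ✓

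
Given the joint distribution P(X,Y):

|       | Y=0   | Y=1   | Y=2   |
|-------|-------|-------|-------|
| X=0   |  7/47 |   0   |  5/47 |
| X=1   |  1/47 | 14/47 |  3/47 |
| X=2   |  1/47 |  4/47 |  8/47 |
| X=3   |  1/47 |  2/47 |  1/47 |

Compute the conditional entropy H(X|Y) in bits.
1.4005 bits

H(X|Y) = H(X,Y) - H(Y)

H(X,Y) = -Σ_{x,y} P(x,y) log₂ P(x,y). Per-cell terms -P(x,y)·log₂P(x,y):
  X=0: 0.4091625, 0.0000000, 0.3439001
  X=1: 0.1181827, 0.5204527, 0.2533804
  X=2: 0.1181827, 0.3025182, 0.4348236
  X=3: 0.1181827, 0.1938123, 0.1181827
  (cells with P = 0 contribute 0)
Sum of the 12 terms: H(X,Y) = 2.930781 bits

Marginal of Y (column sums):
  P(Y=0) = 7/47 + 1/47 + 1/47 + 1/47 = 10/47
  P(Y=1) = 0 + 14/47 + 4/47 + 2/47 = 20/47
  P(Y=2) = 5/47 + 3/47 + 8/47 + 1/47 = 17/47
H(Y) = -[(10/47)·log₂(10/47) + (20/47)·log₂(20/47) + (17/47)·log₂(17/47)]
  = 0.4750342 + 0.5245365 + 0.5306626 = 1.530233 bits

H(X|Y) = H(X,Y) - H(Y) = 2.930781 - 1.530233 = 1.4005 bits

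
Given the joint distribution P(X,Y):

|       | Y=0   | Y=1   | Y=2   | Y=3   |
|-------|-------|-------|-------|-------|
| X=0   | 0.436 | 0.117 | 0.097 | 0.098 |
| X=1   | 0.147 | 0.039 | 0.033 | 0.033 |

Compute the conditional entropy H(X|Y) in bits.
0.8144 bits

H(X|Y) = H(X,Y) - H(Y)

H(X,Y) = -Σ_{x,y} P(x,y) log₂ P(x,y). Per-cell terms -P(x,y)·log₂P(x,y):
  X=0: 0.52215, 0.36216, 0.32649, 0.32841
  X=1: 0.40662, 0.18253, 0.16241, 0.16241
Sum of the 8 terms: H(X,Y) = 2.45318 bits

Marginal of Y (column sums):
  P(Y=0) = 0.436 + 0.147 = 0.583
  P(Y=1) = 0.117 + 0.039 = 0.156
  P(Y=2) = 0.097 + 0.033 = 0.130
  P(Y=3) = 0.098 + 0.033 = 0.131
H(Y) = -[0.583·log₂(0.583) + 0.156·log₂(0.156) + 0.130·log₂(0.130) + 0.131·log₂(0.131)]
  = 0.45383 + 0.41814 + 0.38264 + 0.38414 = 1.63875 bits

H(X|Y) = H(X,Y) - H(Y) = 2.45318 - 1.63875 = 0.8144 bits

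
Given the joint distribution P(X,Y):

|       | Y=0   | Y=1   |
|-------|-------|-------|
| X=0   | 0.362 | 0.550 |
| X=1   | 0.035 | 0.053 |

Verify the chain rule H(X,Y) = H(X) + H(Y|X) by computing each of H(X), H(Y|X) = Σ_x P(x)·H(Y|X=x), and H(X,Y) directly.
H(X) = 0.4298 bits, H(Y|X) = 0.9692 bits, H(X,Y) = 1.3989 bits

Marginal of X (row sums):
  P(X=0) = 0.362 + 0.550 = 0.912
  P(X=1) = 0.035 + 0.053 = 0.088
H(X) = -[0.912·log₂(0.912) + 0.088·log₂(0.088)]
  = 0.12120 + 0.30856 = 0.4298 bits

H(Y|X) = Σ_x P(x)·H(Y|X=x):
  X=0: P(X=0) = 0.912, P(Y|X=0) = (181/456, 275/456) → H(Y|X=0) = 0.96913
  X=1: P(X=1) = 0.088, P(Y|X=1) = (35/88, 53/88) → H(Y|X=1) = 0.96961
H(Y|X) = 0.912·0.96913 + 0.088·0.96961 = 0.9692 bits

H(X,Y) = -Σ_{x,y} P(x,y) log₂ P(x,y). Per-cell terms -P(x,y)·log₂P(x,y):
  X=0: 0.53067, 0.47437
  X=1: 0.16928, 0.22461
Sum of the 4 terms: H(X,Y) = 1.3989 bits

Chain rule check:
  H(X) + H(Y|X) = 0.4298 + 0.9692 = 1.3990 bits
  H(X,Y) = 1.3989 bits
✓ Chain rule verified (Δ = 0.0001 is 4-dp rounding noise: each of the three values was rounded independently).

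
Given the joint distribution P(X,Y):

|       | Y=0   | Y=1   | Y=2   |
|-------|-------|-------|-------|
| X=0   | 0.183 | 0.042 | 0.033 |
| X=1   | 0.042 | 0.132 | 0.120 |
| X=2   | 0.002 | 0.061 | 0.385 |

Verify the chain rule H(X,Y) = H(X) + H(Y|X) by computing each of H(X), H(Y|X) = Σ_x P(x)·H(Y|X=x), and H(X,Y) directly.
H(X) = 1.5425 bits, H(Y|X) = 0.9994 bits, H(X,Y) = 2.5419 bits

Marginal of X (row sums):
  P(X=0) = 0.183 + 0.042 + 0.033 = 0.258
  P(X=1) = 0.042 + 0.132 + 0.120 = 0.294
  P(X=2) = 0.002 + 0.061 + 0.385 = 0.448
H(X) = -[0.258·log₂(0.258) + 0.294·log₂(0.294) + 0.448·log₂(0.448)]
  = 0.5043 + 0.5192 + 0.5190 = 1.5425 bits

H(Y|X) = Σ_x P(x)·H(Y|X=x):
  X=0: P(X=0) = 0.258, P(Y|X=0) = (61/86, 7/43, 11/86) → H(Y|X=0) = 1.1573
  X=1: P(X=1) = 0.294, P(Y|X=1) = (1/7, 22/49, 20/49) → H(Y|X=1) = 1.4474
  X=2: P(X=2) = 0.448, P(Y|X=2) = (1/224, 61/448, 55/64) → H(Y|X=2) = 0.6144
H(Y|X) = 0.258·1.1573 + 0.294·1.4474 + 0.448·0.6144 = 0.9994 bits

H(X,Y) = -Σ_{x,y} P(x,y) log₂ P(x,y). Per-cell terms -P(x,y)·log₂P(x,y):
  X=0: 0.4484, 0.1921, 0.1624
  X=1: 0.1921, 0.3856, 0.3671
  X=2: 0.0179, 0.2461, 0.5302
Sum of the 9 terms: H(X,Y) = 2.5419 bits

Chain rule check:
  H(X) + H(Y|X) = 1.5425 + 0.9994 = 2.5419 bits
  H(X,Y) = 2.5419 bits
✓ Chain rule verified.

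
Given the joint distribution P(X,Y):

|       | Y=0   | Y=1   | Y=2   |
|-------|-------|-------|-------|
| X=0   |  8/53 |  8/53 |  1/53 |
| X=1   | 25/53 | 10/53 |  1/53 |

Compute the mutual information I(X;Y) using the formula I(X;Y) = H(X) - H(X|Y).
0.0334 bits

I(X;Y) = H(X) - H(X|Y)

Marginal of X (row sums):
  P(X=0) = 8/53 + 8/53 + 1/53 = 17/53
  P(X=1) = 25/53 + 10/53 + 1/53 = 36/53
H(X) = -[(17/53)·log₂(17/53) + (36/53)·log₂(36/53)]
  = 0.5261845 + 0.3790158 = 0.905200 bits

Marginal of Y (column sums):
  P(Y=0) = 8/53 + 25/53 = 33/53
  P(Y=1) = 8/53 + 10/53 = 18/53
  P(Y=2) = 1/53 + 1/53 = 2/53
H(X|Y) = Σ_y P(y)·H(X|Y=y):
  Y=0: P(Y=0) = 33/53, P(X|Y=0) = (8/33, 25/33) → H(X|Y=0) = 0.7990485
  Y=1: P(Y=1) = 18/53, P(X|Y=1) = (4/9, 5/9) → H(X|Y=1) = 0.9910761
  Y=2: P(Y=2) = 2/53, P(X|Y=2) = (1/2, 1/2) → H(X|Y=2) = 1.0000000
H(X|Y) = (33/53)·0.7990485 + (18/53)·0.9910761 + (2/53)·1.0000000 = 0.871848 bits

I(X;Y) = H(X) - H(X|Y) = 0.905200 - 0.871848 = 0.0334 bits

Cross-check via I(X;Y) = H(X) + H(Y) - H(X,Y): computing H(Y) from the column sums and H(X,Y) from the 6 cells in the same way gives H(Y) = 1.133134 bits and H(X,Y) = 2.004983 bits, so
I(X;Y) = 0.905200 + 1.133134 - 2.004983 = 0.0334 bits ✓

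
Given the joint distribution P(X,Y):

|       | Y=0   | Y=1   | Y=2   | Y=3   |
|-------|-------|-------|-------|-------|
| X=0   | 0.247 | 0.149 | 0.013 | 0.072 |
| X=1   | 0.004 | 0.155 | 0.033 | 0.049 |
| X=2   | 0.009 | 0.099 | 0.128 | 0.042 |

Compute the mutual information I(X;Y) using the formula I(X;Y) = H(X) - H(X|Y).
0.3654 bits

I(X;Y) = H(X) - H(X|Y)

Marginal of X (row sums):
  P(X=0) = 0.247 + 0.149 + 0.013 + 0.072 = 0.481
  P(X=1) = 0.004 + 0.155 + 0.033 + 0.049 = 0.241
  P(X=2) = 0.009 + 0.099 + 0.128 + 0.042 = 0.278
H(X) = -[0.481·log₂(0.481) + 0.241·log₂(0.241) + 0.278·log₂(0.278)]
  = 0.507884 + 0.494748 + 0.513422 = 1.516054 bits

Marginal of Y (column sums):
  P(Y=0) = 0.247 + 0.004 + 0.009 = 0.260
  P(Y=1) = 0.149 + 0.155 + 0.099 = 0.403
  P(Y=2) = 0.013 + 0.033 + 0.128 = 0.174
  P(Y=3) = 0.072 + 0.049 + 0.042 = 0.163
H(X|Y) = Σ_y P(y)·H(X|Y=y):
  Y=0: P(Y=0) = 0.260, P(X|Y=0) = (19/20, 1/65, 9/260) → H(X|Y=0) = 0.330922
  Y=1: P(Y=1) = 0.403, P(X|Y=1) = (149/403, 5/13, 99/403) → H(X|Y=1) = 1.558453
  Y=2: P(Y=2) = 0.174, P(X|Y=2) = (13/174, 11/58, 64/87) → H(X|Y=2) = 1.060353
  Y=3: P(Y=3) = 0.163, P(X|Y=3) = (72/163, 49/163, 42/163) → H(X|Y=3) = 1.546073
H(X|Y) = 0.260·0.330922 + 0.403·1.558453 + 0.174·1.060353 + 0.163·1.546073 = 1.150608 bits

I(X;Y) = H(X) - H(X|Y) = 1.516054 - 1.150608 = 0.3654 bits

Cross-check via I(X;Y) = H(X) + H(Y) - H(X,Y): computing H(Y) from the column sums and H(X,Y) from the 12 cells in the same way gives H(Y) = 1.899235 bits and H(X,Y) = 3.049843 bits, so
I(X;Y) = 1.516054 + 1.899235 - 3.049843 = 0.3654 bits ✓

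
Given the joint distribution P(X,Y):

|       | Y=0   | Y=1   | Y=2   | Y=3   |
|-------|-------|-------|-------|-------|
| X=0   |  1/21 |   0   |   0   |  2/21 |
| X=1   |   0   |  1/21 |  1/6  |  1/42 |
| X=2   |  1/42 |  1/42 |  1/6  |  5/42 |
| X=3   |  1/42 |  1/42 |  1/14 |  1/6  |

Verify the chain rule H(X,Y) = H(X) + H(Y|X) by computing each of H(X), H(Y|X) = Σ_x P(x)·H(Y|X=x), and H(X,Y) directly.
H(X) = 1.9387 bits, H(Y|X) = 1.3746 bits, H(X,Y) = 3.3133 bits

Marginal of X (row sums):
  P(X=0) = 1/21 + 0 + 0 + 2/21 = 1/7
  P(X=1) = 0 + 1/21 + 1/6 + 1/42 = 5/21
  P(X=2) = 1/42 + 1/42 + 1/6 + 5/42 = 1/3
  P(X=3) = 1/42 + 1/42 + 1/14 + 1/6 = 2/7
H(X) = -[(1/7)·log₂(1/7) + (5/21)·log₂(5/21) + (1/3)·log₂(1/3) + (2/7)·log₂(2/7)]
  = 0.40105 + 0.49295 + 0.52832 + 0.51639 = 1.9387 bits

H(Y|X) = Σ_x P(x)·H(Y|X=x):
  X=0: P(X=0) = 1/7, P(Y|X=0) = (1/3, 0, 0, 2/3) → H(Y|X=0) = 0.91830
  X=1: P(X=1) = 5/21, P(Y|X=1) = (0, 1/5, 7/10, 1/10) → H(Y|X=1) = 1.15678
  X=2: P(X=2) = 1/3, P(Y|X=2) = (1/14, 1/14, 1/2, 5/14) → H(Y|X=2) = 1.57442
  X=3: P(X=3) = 2/7, P(Y|X=3) = (1/12, 1/12, 1/4, 7/12) → H(Y|X=3) = 1.55110
H(Y|X) = (1/7)·0.91830 + (5/21)·1.15678 + (1/3)·1.57442 + (2/7)·1.55110 = 1.3746 bits

H(X,Y) = -Σ_{x,y} P(x,y) log₂ P(x,y). Per-cell terms -P(x,y)·log₂P(x,y):
  X=0: 0.20916, 0.00000, 0.00000, 0.32308
  X=1: 0.00000, 0.20916, 0.43083, 0.12839
  X=2: 0.12839, 0.12839, 0.43083, 0.36552
  X=3: 0.12839, 0.12839, 0.27195, 0.43083
  (cells with P = 0 contribute 0)
Sum of the 16 terms: H(X,Y) = 3.3133 bits

Chain rule check:
  H(X) + H(Y|X) = 1.9387 + 1.3746 = 3.3133 bits
  H(X,Y) = 3.3133 bits
✓ Chain rule verified.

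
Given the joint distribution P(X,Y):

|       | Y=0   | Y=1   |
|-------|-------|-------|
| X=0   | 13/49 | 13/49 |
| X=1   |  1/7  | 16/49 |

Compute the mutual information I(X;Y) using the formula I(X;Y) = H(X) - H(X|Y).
0.0288 bits

I(X;Y) = H(X) - H(X|Y)

Marginal of X (row sums):
  P(X=0) = 13/49 + 13/49 = 26/49
  P(X=1) = 1/7 + 16/49 = 23/49
H(X) = -[(26/49)·log₂(26/49) + (23/49)·log₂(23/49)]
  = 0.4851 + 0.5122 = 0.9973 bits

Marginal of Y (column sums):
  P(Y=0) = 13/49 + 1/7 = 20/49
  P(Y=1) = 13/49 + 16/49 = 29/49
H(X|Y) = Σ_y P(y)·H(X|Y=y):
  Y=0: P(Y=0) = 20/49, P(X|Y=0) = (13/20, 7/20) → H(X|Y=0) = 0.9341
  Y=1: P(Y=1) = 29/49, P(X|Y=1) = (13/29, 16/29) → H(X|Y=1) = 0.9923
H(X|Y) = (20/49)·0.9341 + (29/49)·0.9923 = 0.9685 bits

I(X;Y) = H(X) - H(X|Y) = 0.9973 - 0.9685 = 0.0288 bits

Cross-check via I(X;Y) = H(X) + H(Y) - H(X,Y): computing H(Y) from the column sums and H(X,Y) from the 4 cells in the same way gives H(Y) = 0.9755 bits and H(X,Y) = 1.9440 bits, so
I(X;Y) = 0.9973 + 0.9755 - 1.9440 = 0.0288 bits ✓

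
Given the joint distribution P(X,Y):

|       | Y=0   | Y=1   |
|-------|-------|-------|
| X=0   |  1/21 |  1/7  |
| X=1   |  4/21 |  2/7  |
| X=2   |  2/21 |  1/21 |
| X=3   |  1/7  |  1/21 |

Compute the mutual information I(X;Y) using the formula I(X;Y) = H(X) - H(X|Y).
0.0958 bits

I(X;Y) = H(X) - H(X|Y)

Marginal of X (row sums):
  P(X=0) = 1/21 + 1/7 = 4/21
  P(X=1) = 4/21 + 2/7 = 10/21
  P(X=2) = 2/21 + 1/21 = 1/7
  P(X=3) = 1/7 + 1/21 = 4/21
H(X) = -[(4/21)·log₂(4/21) + (10/21)·log₂(10/21) + (1/7)·log₂(1/7) + (4/21)·log₂(4/21)]
  = 0.45568 + 0.50971 + 0.40105 + 0.45568 = 1.82212 bits

Marginal of Y (column sums):
  P(Y=0) = 1/21 + 4/21 + 2/21 + 1/7 = 10/21
  P(Y=1) = 1/7 + 2/7 + 1/21 + 1/21 = 11/21
H(X|Y) = Σ_y P(y)·H(X|Y=y):
  Y=0: P(Y=0) = 10/21, P(X|Y=0) = (1/10, 2/5, 1/5, 3/10) → H(X|Y=0) = 1.84644
  Y=1: P(Y=1) = 11/21, P(X|Y=1) = (3/11, 6/11, 1/11, 1/11) → H(X|Y=1) = 1.61719
H(X|Y) = (10/21)·1.84644 + (11/21)·1.61719 = 1.72636 bits

I(X;Y) = H(X) - H(X|Y) = 1.82212 - 1.72636 = 0.0958 bits

Cross-check via I(X;Y) = H(X) + H(Y) - H(X,Y): computing H(Y) from the column sums and H(X,Y) from the 8 cells in the same way gives H(Y) = 0.99836 bits and H(X,Y) = 2.72472 bits, so
I(X;Y) = 1.82212 + 0.99836 - 2.72472 = 0.0958 bits ✓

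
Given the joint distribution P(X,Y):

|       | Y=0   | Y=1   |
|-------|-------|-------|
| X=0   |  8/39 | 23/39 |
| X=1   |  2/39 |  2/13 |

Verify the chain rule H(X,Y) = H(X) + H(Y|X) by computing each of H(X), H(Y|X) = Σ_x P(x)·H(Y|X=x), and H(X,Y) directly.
H(X) = 0.7321 bits, H(Y|X) = 0.8212 bits, H(X,Y) = 1.5533 bits

Marginal of X (row sums):
  P(X=0) = 8/39 + 23/39 = 31/39
  P(X=1) = 2/39 + 2/13 = 8/39
H(X) = -[(31/39)·log₂(31/39) + (8/39)·log₂(8/39)]
  = 0.26327 + 0.46880 = 0.7321 bits

H(Y|X) = Σ_x P(x)·H(Y|X=x):
  X=0: P(X=0) = 31/39, P(Y|X=0) = (8/31, 23/31) → H(Y|X=0) = 0.82381
  X=1: P(X=1) = 8/39, P(Y|X=1) = (1/4, 3/4) → H(Y|X=1) = 0.81128
H(Y|X) = (31/39)·0.82381 + (8/39)·0.81128 = 0.8212 bits

H(X,Y) = -Σ_{x,y} P(x,y) log₂ P(x,y). Per-cell terms -P(x,y)·log₂P(x,y):
  X=0: 0.46880, 0.44929
  X=1: 0.21976, 0.41545
Sum of the 4 terms: H(X,Y) = 1.5533 bits

Chain rule check:
  H(X) + H(Y|X) = 0.7321 + 0.8212 = 1.5533 bits
  H(X,Y) = 1.5533 bits
✓ Chain rule verified.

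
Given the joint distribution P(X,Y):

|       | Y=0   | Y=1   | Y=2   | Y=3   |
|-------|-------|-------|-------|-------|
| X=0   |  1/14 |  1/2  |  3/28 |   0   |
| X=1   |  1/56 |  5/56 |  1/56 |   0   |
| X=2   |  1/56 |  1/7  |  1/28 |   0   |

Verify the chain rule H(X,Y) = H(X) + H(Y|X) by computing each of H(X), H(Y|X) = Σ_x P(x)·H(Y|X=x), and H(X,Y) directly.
H(X) = 1.2158 bits, H(Y|X) = 1.0964 bits, H(X,Y) = 2.3123 bits

Marginal of X (row sums):
  P(X=0) = 1/14 + 1/2 + 3/28 + 0 = 19/28
  P(X=1) = 1/56 + 5/56 + 1/56 + 0 = 1/8
  P(X=2) = 1/56 + 1/7 + 1/28 + 0 = 11/56
H(X) = -[(19/28)·log₂(19/28) + (1/8)·log₂(1/8) + (11/56)·log₂(11/56)]
  = 0.379611 + 0.375000 + 0.461199 = 1.2158 bits

H(Y|X) = Σ_x P(x)·H(Y|X=x):
  X=0: P(X=0) = 19/28, P(Y|X=0) = (2/19, 14/19, 3/19, 0) → H(Y|X=0) = 1.086988
  X=1: P(X=1) = 1/8, P(Y|X=1) = (1/7, 5/7, 1/7, 0) → H(Y|X=1) = 1.148835
  X=2: P(X=2) = 11/56, P(Y|X=2) = (1/11, 8/11, 2/11, 0) → H(Y|X=2) = 1.095795
H(Y|X) = (19/28)·1.086988 + (1/8)·1.148835 + (11/56)·1.095795 = 1.0964 bits

H(X,Y) = -Σ_{x,y} P(x,y) log₂ P(x,y). Per-cell terms -P(x,y)·log₂P(x,y):
  X=0: 0.271954, 0.500000, 0.345256, 0.000000
  X=1: 0.103703, 0.311199, 0.103703, 0.000000
  X=2: 0.103703, 0.401051, 0.171691, 0.000000
  (cells with P = 0 contribute 0)
Sum of the 12 terms: H(X,Y) = 2.3123 bits

Chain rule check:
  H(X) + H(Y|X) = 1.2158 + 1.0964 = 2.3122 bits
  H(X,Y) = 2.3123 bits
✓ Chain rule verified (Δ = 0.0001 is 4-dp rounding noise: each of the three values was rounded independently).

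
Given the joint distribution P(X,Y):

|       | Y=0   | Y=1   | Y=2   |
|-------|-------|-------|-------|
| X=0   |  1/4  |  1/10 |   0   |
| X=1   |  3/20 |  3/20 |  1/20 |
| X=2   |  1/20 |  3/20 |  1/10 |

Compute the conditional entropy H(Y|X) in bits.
1.2469 bits

H(Y|X) = H(X,Y) - H(X)

H(X,Y) = -Σ_{x,y} P(x,y) log₂ P(x,y). Per-cell terms -P(x,y)·log₂P(x,y):
  X=0: 0.50000, 0.33219, 0.00000
  X=1: 0.41054, 0.41054, 0.21610
  X=2: 0.21610, 0.41054, 0.33219
  (cells with P = 0 contribute 0)
Sum of the 9 terms: H(X,Y) = 2.8282 bits

Marginal of X (row sums):
  P(X=0) = 1/4 + 1/10 + 0 = 7/20
  P(X=1) = 3/20 + 3/20 + 1/20 = 7/20
  P(X=2) = 1/20 + 3/20 + 1/10 = 3/10
H(X) = -[(7/20)·log₂(7/20) + (7/20)·log₂(7/20) + (3/10)·log₂(3/10)]
  = 0.53010 + 0.53010 + 0.52109 = 1.5813 bits

H(Y|X) = H(X,Y) - H(X) = 2.8282 - 1.5813 = 1.2469 bits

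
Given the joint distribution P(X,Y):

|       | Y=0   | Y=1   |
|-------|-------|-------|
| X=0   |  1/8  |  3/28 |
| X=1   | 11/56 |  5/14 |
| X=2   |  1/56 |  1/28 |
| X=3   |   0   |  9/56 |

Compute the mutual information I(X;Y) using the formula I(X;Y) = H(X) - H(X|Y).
0.1244 bits

I(X;Y) = H(X) - H(X|Y)

Marginal of X (row sums):
  P(X=0) = 1/8 + 3/28 = 13/56
  P(X=1) = 11/56 + 5/14 = 31/56
  P(X=2) = 1/56 + 1/28 = 3/56
  P(X=3) = 0 + 9/56 = 9/56
H(X) = -[(13/56)·log₂(13/56) + (31/56)·log₂(31/56) + (3/56)·log₂(3/56) + (9/56)·log₂(9/56)]
  = 0.4891 + 0.4723 + 0.2262 + 0.4239 = 1.6115 bits

Marginal of Y (column sums):
  P(Y=0) = 1/8 + 11/56 + 1/56 + 0 = 19/56
  P(Y=1) = 3/28 + 5/14 + 1/28 + 9/56 = 37/56
H(X|Y) = Σ_y P(y)·H(X|Y=y):
  Y=0: P(Y=0) = 19/56, P(X|Y=0) = (7/19, 11/19, 1/19, 0) → H(X|Y=0) = 1.2108
  Y=1: P(Y=1) = 37/56, P(X|Y=1) = (6/37, 20/37, 2/37, 9/37) → H(X|Y=1) = 1.6290
H(X|Y) = (19/56)·1.2108 + (37/56)·1.6290 = 1.4871 bits

I(X;Y) = H(X) - H(X|Y) = 1.6115 - 1.4871 = 0.1244 bits

Cross-check via I(X;Y) = H(X) + H(Y) - H(X,Y): computing H(Y) from the column sums and H(X,Y) from the 8 cells in the same way gives H(Y) = 0.9241 bits and H(X,Y) = 2.4112 bits, so
I(X;Y) = 1.6115 + 0.9241 - 2.4112 = 0.1244 bits ✓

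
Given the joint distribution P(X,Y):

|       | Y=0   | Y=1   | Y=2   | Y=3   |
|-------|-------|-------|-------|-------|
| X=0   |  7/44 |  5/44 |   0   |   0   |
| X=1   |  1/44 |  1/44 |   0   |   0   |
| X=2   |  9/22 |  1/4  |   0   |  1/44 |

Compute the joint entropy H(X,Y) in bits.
2.1782 bits

H(X,Y) = -Σ_{x,y} P(x,y) log₂ P(x,y). Per-cell terms -P(x,y)·log₂P(x,y):
  X=0: 0.4219, 0.3565, 0.0000, 0.0000
  X=1: 0.1241, 0.1241, 0.0000, 0.0000
  X=2: 0.5275, 0.5000, 0.0000, 0.1241
  (cells with P = 0 contribute 0)
Sum of the 12 terms: H(X,Y) = 2.1782 bits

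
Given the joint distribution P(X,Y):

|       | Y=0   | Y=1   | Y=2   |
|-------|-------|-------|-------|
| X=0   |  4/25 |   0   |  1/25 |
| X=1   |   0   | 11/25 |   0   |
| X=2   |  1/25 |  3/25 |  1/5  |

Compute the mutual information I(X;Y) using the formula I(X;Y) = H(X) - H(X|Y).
0.7960 bits

I(X;Y) = H(X) - H(X|Y)

Marginal of X (row sums):
  P(X=0) = 4/25 + 0 + 1/25 = 1/5
  P(X=1) = 0 + 11/25 + 0 = 11/25
  P(X=2) = 1/25 + 3/25 + 1/5 = 9/25
H(X) = -[(1/5)·log₂(1/5) + (11/25)·log₂(11/25) + (9/25)·log₂(9/25)]
  = 0.464386 + 0.521147 + 0.530615 = 1.51615 bits

Marginal of Y (column sums):
  P(Y=0) = 4/25 + 0 + 1/25 = 1/5
  P(Y=1) = 0 + 11/25 + 3/25 = 14/25
  P(Y=2) = 1/25 + 0 + 1/5 = 6/25
H(X|Y) = Σ_y P(y)·H(X|Y=y):
  Y=0: P(Y=0) = 1/5, P(X|Y=0) = (4/5, 0, 1/5) → H(X|Y=0) = 0.721928
  Y=1: P(Y=1) = 14/25, P(X|Y=1) = (0, 11/14, 3/14) → H(X|Y=1) = 0.749595
  Y=2: P(Y=2) = 6/25, P(X|Y=2) = (1/6, 0, 5/6) → H(X|Y=2) = 0.650022
H(X|Y) = (1/5)·0.721928 + (14/25)·0.749595 + (6/25)·0.650022 = 0.72016 bits

I(X;Y) = H(X) - H(X|Y) = 1.51615 - 0.72016 = 0.7960 bits

Cross-check via I(X;Y) = H(X) + H(Y) - H(X,Y): computing H(Y) from the column sums and H(X,Y) from the 9 cells in the same way gives H(Y) = 1.42696 bits and H(X,Y) = 2.14713 bits, so
I(X;Y) = 1.51615 + 1.42696 - 2.14713 = 0.7960 bits ✓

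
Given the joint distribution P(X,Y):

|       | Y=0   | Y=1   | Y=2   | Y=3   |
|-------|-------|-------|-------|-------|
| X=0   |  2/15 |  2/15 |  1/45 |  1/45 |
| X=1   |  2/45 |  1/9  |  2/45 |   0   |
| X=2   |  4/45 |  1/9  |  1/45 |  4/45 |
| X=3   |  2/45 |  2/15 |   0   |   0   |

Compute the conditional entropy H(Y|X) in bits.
1.4975 bits

H(Y|X) = H(X,Y) - H(X)

H(X,Y) = -Σ_{x,y} P(x,y) log₂ P(x,y). Per-cell terms -P(x,y)·log₂P(x,y):
  X=0: 0.38759, 0.38759, 0.12204, 0.12204
  X=1: 0.19964, 0.35221, 0.19964, 0.00000
  X=2: 0.31039, 0.35221, 0.12204, 0.31039
  X=3: 0.19964, 0.38759, 0.00000, 0.00000
  (cells with P = 0 contribute 0)
Sum of the 16 terms: H(X,Y) = 3.4530 bits

Marginal of X (row sums):
  P(X=0) = 2/15 + 2/15 + 1/45 + 1/45 = 14/45
  P(X=1) = 2/45 + 1/9 + 2/45 + 0 = 1/5
  P(X=2) = 4/45 + 1/9 + 1/45 + 4/45 = 14/45
  P(X=3) = 2/45 + 2/15 + 0 + 0 = 8/45
H(X) = -[(14/45)·log₂(14/45) + (1/5)·log₂(1/5) + (14/45)·log₂(14/45) + (8/45)·log₂(8/45)]
  = 0.52407 + 0.46439 + 0.52407 + 0.44300 = 1.9555 bits

H(Y|X) = H(X,Y) - H(X) = 3.4530 - 1.9555 = 1.4975 bits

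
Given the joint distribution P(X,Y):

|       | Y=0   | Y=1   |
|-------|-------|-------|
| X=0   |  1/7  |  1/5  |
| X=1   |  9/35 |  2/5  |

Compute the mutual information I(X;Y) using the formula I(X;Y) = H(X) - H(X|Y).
0.0004 bits

I(X;Y) = H(X) - H(X|Y)

Marginal of X (row sums):
  P(X=0) = 1/7 + 1/5 = 12/35
  P(X=1) = 9/35 + 2/5 = 23/35
H(X) = -[(12/35)·log₂(12/35) + (23/35)·log₂(23/35)]
  = 0.529481 + 0.398045 = 0.92753 bits

Marginal of Y (column sums):
  P(Y=0) = 1/7 + 9/35 = 2/5
  P(Y=1) = 1/5 + 2/5 = 3/5
H(X|Y) = Σ_y P(y)·H(X|Y=y):
  Y=0: P(Y=0) = 2/5, P(X|Y=0) = (5/14, 9/14) → H(X|Y=0) = 0.940286
  Y=1: P(Y=1) = 3/5, P(X|Y=1) = (1/3, 2/3) → H(X|Y=1) = 0.918296
H(X|Y) = (2/5)·0.940286 + (3/5)·0.918296 = 0.92709 bits

I(X;Y) = H(X) - H(X|Y) = 0.92753 - 0.92709 = 0.0004 bits

Cross-check via I(X;Y) = H(X) + H(Y) - H(X,Y): computing H(Y) from the column sums and H(X,Y) from the 4 cells in the same way gives H(Y) = 0.97095 bits and H(X,Y) = 1.89804 bits, so
I(X;Y) = 0.92753 + 0.97095 - 1.89804 = 0.0004 bits ✓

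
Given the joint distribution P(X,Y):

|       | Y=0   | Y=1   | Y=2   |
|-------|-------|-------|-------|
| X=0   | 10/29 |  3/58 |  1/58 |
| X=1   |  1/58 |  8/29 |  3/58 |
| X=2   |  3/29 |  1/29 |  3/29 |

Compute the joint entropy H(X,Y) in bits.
2.5309 bits

H(X,Y) = -Σ_{x,y} P(x,y) log₂ P(x,y). Per-cell terms -P(x,y)·log₂P(x,y):
  X=0: 0.5297, 0.2210, 0.1010
  X=1: 0.1010, 0.5125, 0.2210
  X=2: 0.3386, 0.1675, 0.3386
Sum of the 9 terms: H(X,Y) = 2.5309 bits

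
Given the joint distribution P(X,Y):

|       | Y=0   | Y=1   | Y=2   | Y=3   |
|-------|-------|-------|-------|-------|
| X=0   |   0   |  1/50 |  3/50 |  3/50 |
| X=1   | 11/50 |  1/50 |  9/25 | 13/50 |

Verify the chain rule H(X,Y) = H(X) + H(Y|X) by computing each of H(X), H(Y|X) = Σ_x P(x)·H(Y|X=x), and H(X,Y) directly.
H(X) = 0.5842 bits, H(Y|X) = 1.6451 bits, H(X,Y) = 2.2293 bits

Marginal of X (row sums):
  P(X=0) = 0 + 1/50 + 3/50 + 3/50 = 7/50
  P(X=1) = 11/50 + 1/50 + 9/25 + 13/50 = 43/50
H(X) = -[(7/50)·log₂(7/50) + (43/50)·log₂(43/50)]
  = 0.3971 + 0.1871 = 0.5842 bits

H(Y|X) = Σ_x P(x)·H(Y|X=x):
  X=0: P(X=0) = 7/50, P(Y|X=0) = (0, 1/7, 3/7, 3/7) → H(Y|X=0) = 1.4488
  X=1: P(X=1) = 43/50, P(Y|X=1) = (11/43, 1/43, 18/43, 13/43) → H(Y|X=1) = 1.6770
H(Y|X) = (7/50)·1.4488 + (43/50)·1.6770 = 1.6451 bits

H(X,Y) = -Σ_{x,y} P(x,y) log₂ P(x,y). Per-cell terms -P(x,y)·log₂P(x,y):
  X=0: 0.0000, 0.1129, 0.2435, 0.2435
  X=1: 0.4806, 0.1129, 0.5306, 0.5053
  (cells with P = 0 contribute 0)
Sum of the 8 terms: H(X,Y) = 2.2293 bits

Chain rule check:
  H(X) + H(Y|X) = 0.5842 + 1.6451 = 2.2293 bits
  H(X,Y) = 2.2293 bits
✓ Chain rule verified.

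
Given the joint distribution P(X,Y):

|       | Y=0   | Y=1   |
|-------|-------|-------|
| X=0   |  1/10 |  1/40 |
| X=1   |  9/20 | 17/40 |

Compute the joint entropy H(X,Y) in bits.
1.5083 bits

H(X,Y) = -Σ_{x,y} P(x,y) log₂ P(x,y). Per-cell terms -P(x,y)·log₂P(x,y):
  X=0: 0.33219, 0.13305
  X=1: 0.51840, 0.52465
Sum of the 4 terms: H(X,Y) = 1.5083 bits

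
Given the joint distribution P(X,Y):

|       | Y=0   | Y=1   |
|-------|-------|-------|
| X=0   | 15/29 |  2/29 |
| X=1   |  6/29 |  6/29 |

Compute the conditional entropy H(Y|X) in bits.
0.7201 bits

H(Y|X) = H(X,Y) - H(X)

H(X,Y) = -Σ_{x,y} P(x,y) log₂ P(x,y). Per-cell terms -P(x,y)·log₂P(x,y):
  X=0: 0.49194, 0.26607
  X=1: 0.47028, 0.47028
Sum of the 4 terms: H(X,Y) = 1.69857 bits

Marginal of X (row sums):
  P(X=0) = 15/29 + 2/29 = 17/29
  P(X=1) = 6/29 + 6/29 = 12/29
H(X) = -[(17/29)·log₂(17/29) + (12/29)·log₂(12/29)]
  = 0.45168 + 0.52677 = 0.97845 bits

H(Y|X) = H(X,Y) - H(X) = 1.69857 - 0.97845 = 0.7201 bits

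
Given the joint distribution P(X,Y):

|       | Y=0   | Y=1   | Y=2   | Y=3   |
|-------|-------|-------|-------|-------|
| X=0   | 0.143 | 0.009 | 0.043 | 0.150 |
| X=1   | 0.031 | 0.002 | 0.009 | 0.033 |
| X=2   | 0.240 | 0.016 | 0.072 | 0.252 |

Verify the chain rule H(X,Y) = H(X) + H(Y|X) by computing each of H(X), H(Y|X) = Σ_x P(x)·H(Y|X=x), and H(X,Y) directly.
H(X) = 1.2658 bits, H(Y|X) = 1.5632 bits, H(X,Y) = 2.8290 bits

Marginal of X (row sums):
  P(X=0) = 0.143 + 0.009 + 0.043 + 0.150 = 0.345
  P(X=1) = 0.031 + 0.002 + 0.009 + 0.033 = 0.075
  P(X=2) = 0.240 + 0.016 + 0.072 + 0.252 = 0.580
H(X) = -[0.345·log₂(0.345) + 0.075·log₂(0.075) + 0.580·log₂(0.580)]
  = 0.5297 + 0.2803 + 0.4558 = 1.2658 bits

H(Y|X) = Σ_x P(x)·H(Y|X=x):
  X=0: P(X=0) = 0.345, P(Y|X=0) = (143/345, 3/115, 43/345, 10/23) → H(Y|X=0) = 1.5608
  X=1: P(X=1) = 0.075, P(Y|X=1) = (31/75, 2/75, 3/25, 11/25) → H(Y|X=1) = 1.5545
  X=2: P(X=2) = 0.580, P(Y|X=2) = (12/29, 4/145, 18/145, 63/145) → H(Y|X=2) = 1.5658
H(Y|X) = 0.345·1.5608 + 0.075·1.5545 + 0.580·1.5658 = 1.5632 bits

H(X,Y) = -Σ_{x,y} P(x,y) log₂ P(x,y). Per-cell terms -P(x,y)·log₂P(x,y):
  X=0: 0.4012, 0.0612, 0.1952, 0.4105
  X=1: 0.1554, 0.0179, 0.0612, 0.1624
  X=2: 0.4941, 0.0955, 0.2733, 0.5011
Sum of the 12 terms: H(X,Y) = 2.8290 bits

Chain rule check:
  H(X) + H(Y|X) = 1.2658 + 1.5632 = 2.8290 bits
  H(X,Y) = 2.8290 bits
✓ Chain rule verified.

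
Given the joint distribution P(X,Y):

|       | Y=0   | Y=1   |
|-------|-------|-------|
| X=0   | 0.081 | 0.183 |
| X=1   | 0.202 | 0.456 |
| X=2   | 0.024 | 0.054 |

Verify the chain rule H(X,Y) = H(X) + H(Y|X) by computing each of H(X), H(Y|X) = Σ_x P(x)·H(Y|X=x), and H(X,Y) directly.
H(X) = 1.1916 bits, H(Y|X) = 0.8897 bits, H(X,Y) = 2.0813 bits

Marginal of X (row sums):
  P(X=0) = 0.081 + 0.183 = 0.264
  P(X=1) = 0.202 + 0.456 = 0.658
  P(X=2) = 0.024 + 0.054 = 0.078
H(X) = -[0.264·log₂(0.264) + 0.658·log₂(0.658) + 0.078·log₂(0.078)]
  = 0.5072 + 0.3973 + 0.2871 = 1.1916 bits

H(Y|X) = Σ_x P(x)·H(Y|X=x):
  X=0: P(X=0) = 0.264, P(Y|X=0) = (27/88, 61/88) → H(Y|X=0) = 0.8895
  X=1: P(X=1) = 0.658, P(Y|X=1) = (101/329, 228/329) → H(Y|X=1) = 0.8897
  X=2: P(X=2) = 0.078, P(Y|X=2) = (4/13, 9/13) → H(Y|X=2) = 0.8905
H(Y|X) = 0.264·0.8895 + 0.658·0.8897 + 0.078·0.8905 = 0.8897 bits

H(X,Y) = -Σ_{x,y} P(x,y) log₂ P(x,y). Per-cell terms -P(x,y)·log₂P(x,y):
  X=0: 0.2937, 0.4484
  X=1: 0.4661, 0.5166
  X=2: 0.1291, 0.2274
Sum of the 6 terms: H(X,Y) = 2.0813 bits

Chain rule check:
  H(X) + H(Y|X) = 1.1916 + 0.8897 = 2.0813 bits
  H(X,Y) = 2.0813 bits
✓ Chain rule verified.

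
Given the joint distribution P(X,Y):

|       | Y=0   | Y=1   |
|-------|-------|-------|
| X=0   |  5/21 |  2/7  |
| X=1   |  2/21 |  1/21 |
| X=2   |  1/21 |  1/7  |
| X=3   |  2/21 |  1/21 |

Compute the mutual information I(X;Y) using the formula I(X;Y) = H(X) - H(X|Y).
0.0608 bits

I(X;Y) = H(X) - H(X|Y)

Marginal of X (row sums):
  P(X=0) = 5/21 + 2/7 = 11/21
  P(X=1) = 2/21 + 1/21 = 1/7
  P(X=2) = 1/21 + 1/7 = 4/21
  P(X=3) = 2/21 + 1/21 = 1/7
H(X) = -[(11/21)·log₂(11/21) + (1/7)·log₂(1/7) + (4/21)·log₂(4/21) + (1/7)·log₂(1/7)]
  = 0.488654 + 0.401051 + 0.455680 + 0.401051 = 1.74644 bits

Marginal of Y (column sums):
  P(Y=0) = 5/21 + 2/21 + 1/21 + 2/21 = 10/21
  P(Y=1) = 2/7 + 1/21 + 1/7 + 1/21 = 11/21
H(X|Y) = Σ_y P(y)·H(X|Y=y):
  Y=0: P(Y=0) = 10/21, P(X|Y=0) = (1/2, 1/5, 1/10, 1/5) → H(X|Y=0) = 1.760964
  Y=1: P(Y=1) = 11/21, P(X|Y=1) = (6/11, 1/11, 3/11, 1/11) → H(X|Y=1) = 1.617190
H(X|Y) = (10/21)·1.760964 + (11/21)·1.617190 = 1.68565 bits

I(X;Y) = H(X) - H(X|Y) = 1.74644 - 1.68565 = 0.0608 bits

Cross-check via I(X;Y) = H(X) + H(Y) - H(X,Y): computing H(Y) from the column sums and H(X,Y) from the 8 cells in the same way gives H(Y) = 0.99836 bits and H(X,Y) = 2.68402 bits, so
I(X;Y) = 1.74644 + 0.99836 - 2.68402 = 0.0608 bits ✓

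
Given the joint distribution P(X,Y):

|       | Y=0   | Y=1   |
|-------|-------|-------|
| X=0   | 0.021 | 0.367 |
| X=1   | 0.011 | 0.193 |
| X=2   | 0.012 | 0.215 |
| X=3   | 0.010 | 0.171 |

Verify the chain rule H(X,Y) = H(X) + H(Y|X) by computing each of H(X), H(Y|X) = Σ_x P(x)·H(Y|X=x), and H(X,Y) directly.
H(X) = 1.9297 bits, H(Y|X) = 0.3031 bits, H(X,Y) = 2.2329 bits

Marginal of X (row sums):
  P(X=0) = 0.021 + 0.367 = 0.388
  P(X=1) = 0.011 + 0.193 = 0.204
  P(X=2) = 0.012 + 0.215 = 0.227
  P(X=3) = 0.010 + 0.171 = 0.181
H(X) = -[0.388·log₂(0.388) + 0.204·log₂(0.204) + 0.227·log₂(0.227) + 0.181·log₂(0.181)]
  = 0.5300 + 0.4678 + 0.4856 + 0.4463 = 1.9297 bits

H(Y|X) = Σ_x P(x)·H(Y|X=x):
  X=0: P(X=0) = 0.388, P(Y|X=0) = (21/388, 367/388) → H(Y|X=0) = 0.3037
  X=1: P(X=1) = 0.204, P(Y|X=1) = (11/204, 193/204) → H(Y|X=1) = 0.3028
  X=2: P(X=2) = 0.227, P(Y|X=2) = (12/227, 215/227) → H(Y|X=2) = 0.2984
  X=3: P(X=3) = 0.181, P(Y|X=3) = (10/181, 171/181) → H(Y|X=3) = 0.3083
H(Y|X) = 0.388·0.3037 + 0.204·0.3028 + 0.227·0.2984 + 0.181·0.3083 = 0.3031 bits

H(X,Y) = -Σ_{x,y} P(x,y) log₂ P(x,y). Per-cell terms -P(x,y)·log₂P(x,y):
  X=0: 0.1170, 0.5307
  X=1: 0.0716, 0.4581
  X=2: 0.0766, 0.4768
  X=3: 0.0664, 0.4357
Sum of the 8 terms: H(X,Y) = 2.2329 bits

Chain rule check:
  H(X) + H(Y|X) = 1.9297 + 0.3031 = 2.2328 bits
  H(X,Y) = 2.2329 bits
✓ Chain rule verified (Δ = 0.0001 is 4-dp rounding noise: each of the three values was rounded independently).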